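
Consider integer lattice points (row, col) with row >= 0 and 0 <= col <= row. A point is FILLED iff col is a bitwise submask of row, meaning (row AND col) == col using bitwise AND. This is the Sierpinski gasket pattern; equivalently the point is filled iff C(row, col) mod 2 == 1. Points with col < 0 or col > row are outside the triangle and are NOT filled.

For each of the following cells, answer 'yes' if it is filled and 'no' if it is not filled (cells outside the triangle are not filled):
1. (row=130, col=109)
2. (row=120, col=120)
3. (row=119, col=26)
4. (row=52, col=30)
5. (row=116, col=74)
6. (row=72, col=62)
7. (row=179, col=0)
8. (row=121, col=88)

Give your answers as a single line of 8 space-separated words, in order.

Answer: no yes no no no no yes yes

Derivation:
(130,109): row=0b10000010, col=0b1101101, row AND col = 0b0 = 0; 0 != 109 -> empty
(120,120): row=0b1111000, col=0b1111000, row AND col = 0b1111000 = 120; 120 == 120 -> filled
(119,26): row=0b1110111, col=0b11010, row AND col = 0b10010 = 18; 18 != 26 -> empty
(52,30): row=0b110100, col=0b11110, row AND col = 0b10100 = 20; 20 != 30 -> empty
(116,74): row=0b1110100, col=0b1001010, row AND col = 0b1000000 = 64; 64 != 74 -> empty
(72,62): row=0b1001000, col=0b111110, row AND col = 0b1000 = 8; 8 != 62 -> empty
(179,0): row=0b10110011, col=0b0, row AND col = 0b0 = 0; 0 == 0 -> filled
(121,88): row=0b1111001, col=0b1011000, row AND col = 0b1011000 = 88; 88 == 88 -> filled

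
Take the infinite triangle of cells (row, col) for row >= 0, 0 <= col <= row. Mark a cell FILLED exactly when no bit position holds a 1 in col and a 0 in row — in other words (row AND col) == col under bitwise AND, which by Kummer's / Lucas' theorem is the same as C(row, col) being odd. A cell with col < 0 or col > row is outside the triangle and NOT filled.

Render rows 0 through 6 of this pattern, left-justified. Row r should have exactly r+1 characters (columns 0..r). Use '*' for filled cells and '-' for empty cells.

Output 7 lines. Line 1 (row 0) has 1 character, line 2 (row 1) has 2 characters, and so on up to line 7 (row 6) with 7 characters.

r0=0: *
r1=1: **
r2=10: *-*
r3=11: ****
r4=100: *---*
r5=101: **--**
r6=110: *-*-*-*

Answer: *
**
*-*
****
*---*
**--**
*-*-*-*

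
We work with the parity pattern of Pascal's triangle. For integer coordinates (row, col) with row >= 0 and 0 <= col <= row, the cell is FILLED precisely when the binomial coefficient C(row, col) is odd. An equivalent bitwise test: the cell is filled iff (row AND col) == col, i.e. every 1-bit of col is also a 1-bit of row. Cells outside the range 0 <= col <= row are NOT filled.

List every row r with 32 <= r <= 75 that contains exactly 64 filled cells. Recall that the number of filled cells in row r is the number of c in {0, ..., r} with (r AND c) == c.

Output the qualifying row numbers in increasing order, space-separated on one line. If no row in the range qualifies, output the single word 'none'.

Row r has 2^popcount(r) filled cells, so we need popcount(r) = log2(64) = 6.
Scan r = 32..75 and keep those with exactly 6 one-bits:
r=32=100000 popcount=1 -> skip
r=33=100001 popcount=2 -> skip
r=34=100010 popcount=2 -> skip
r=35=100011 popcount=3 -> skip
r=36=100100 popcount=2 -> skip
r=37=100101 popcount=3 -> skip
r=38=100110 popcount=3 -> skip
r=39=100111 popcount=4 -> skip
r=40=101000 popcount=2 -> skip
r=41=101001 popcount=3 -> skip
r=42=101010 popcount=3 -> skip
r=43=101011 popcount=4 -> skip
r=44=101100 popcount=3 -> skip
r=45=101101 popcount=4 -> skip
r=46=101110 popcount=4 -> skip
r=47=101111 popcount=5 -> skip
r=48=110000 popcount=2 -> skip
r=49=110001 popcount=3 -> skip
r=50=110010 popcount=3 -> skip
r=51=110011 popcount=4 -> skip
r=52=110100 popcount=3 -> skip
r=53=110101 popcount=4 -> skip
r=54=110110 popcount=4 -> skip
r=55=110111 popcount=5 -> skip
r=56=111000 popcount=3 -> skip
r=57=111001 popcount=4 -> skip
r=58=111010 popcount=4 -> skip
r=59=111011 popcount=5 -> skip
r=60=111100 popcount=4 -> skip
r=61=111101 popcount=5 -> skip
r=62=111110 popcount=5 -> skip
r=63=111111 popcount=6 -> KEEP
r=64=1000000 popcount=1 -> skip
r=65=1000001 popcount=2 -> skip
r=66=1000010 popcount=2 -> skip
r=67=1000011 popcount=3 -> skip
r=68=1000100 popcount=2 -> skip
r=69=1000101 popcount=3 -> skip
r=70=1000110 popcount=3 -> skip
r=71=1000111 popcount=4 -> skip
r=72=1001000 popcount=2 -> skip
r=73=1001001 popcount=3 -> skip
r=74=1001010 popcount=3 -> skip
r=75=1001011 popcount=4 -> skip
Kept rows: 63

Answer: 63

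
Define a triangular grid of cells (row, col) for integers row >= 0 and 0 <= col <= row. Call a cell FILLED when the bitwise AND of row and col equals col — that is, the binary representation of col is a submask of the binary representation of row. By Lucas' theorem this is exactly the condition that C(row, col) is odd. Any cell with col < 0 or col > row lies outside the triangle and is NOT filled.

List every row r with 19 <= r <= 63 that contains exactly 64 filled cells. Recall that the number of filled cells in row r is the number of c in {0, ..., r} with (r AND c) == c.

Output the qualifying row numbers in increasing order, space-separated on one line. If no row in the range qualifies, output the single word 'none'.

Row r has 2^popcount(r) filled cells, so we need popcount(r) = log2(64) = 6.
Scan r = 19..63 and keep those with exactly 6 one-bits:
r=19=10011 popcount=3 -> skip
r=20=10100 popcount=2 -> skip
r=21=10101 popcount=3 -> skip
r=22=10110 popcount=3 -> skip
r=23=10111 popcount=4 -> skip
r=24=11000 popcount=2 -> skip
r=25=11001 popcount=3 -> skip
r=26=11010 popcount=3 -> skip
r=27=11011 popcount=4 -> skip
r=28=11100 popcount=3 -> skip
r=29=11101 popcount=4 -> skip
r=30=11110 popcount=4 -> skip
r=31=11111 popcount=5 -> skip
r=32=100000 popcount=1 -> skip
r=33=100001 popcount=2 -> skip
r=34=100010 popcount=2 -> skip
r=35=100011 popcount=3 -> skip
r=36=100100 popcount=2 -> skip
r=37=100101 popcount=3 -> skip
r=38=100110 popcount=3 -> skip
r=39=100111 popcount=4 -> skip
r=40=101000 popcount=2 -> skip
r=41=101001 popcount=3 -> skip
r=42=101010 popcount=3 -> skip
r=43=101011 popcount=4 -> skip
r=44=101100 popcount=3 -> skip
r=45=101101 popcount=4 -> skip
r=46=101110 popcount=4 -> skip
r=47=101111 popcount=5 -> skip
r=48=110000 popcount=2 -> skip
r=49=110001 popcount=3 -> skip
r=50=110010 popcount=3 -> skip
r=51=110011 popcount=4 -> skip
r=52=110100 popcount=3 -> skip
r=53=110101 popcount=4 -> skip
r=54=110110 popcount=4 -> skip
r=55=110111 popcount=5 -> skip
r=56=111000 popcount=3 -> skip
r=57=111001 popcount=4 -> skip
r=58=111010 popcount=4 -> skip
r=59=111011 popcount=5 -> skip
r=60=111100 popcount=4 -> skip
r=61=111101 popcount=5 -> skip
r=62=111110 popcount=5 -> skip
r=63=111111 popcount=6 -> KEEP
Kept rows: 63

Answer: 63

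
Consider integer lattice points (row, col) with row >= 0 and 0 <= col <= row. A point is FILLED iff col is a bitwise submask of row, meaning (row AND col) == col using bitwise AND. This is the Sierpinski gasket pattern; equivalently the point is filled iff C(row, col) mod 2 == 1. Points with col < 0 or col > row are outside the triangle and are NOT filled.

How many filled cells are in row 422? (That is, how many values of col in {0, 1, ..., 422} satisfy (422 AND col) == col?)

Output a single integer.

Answer: 32

Derivation:
422 in binary = 110100110
popcount(422) = number of 1-bits in 110100110 = 5
A col c satisfies (422 AND c) == c iff every set bit of c is also set in 422; each of the 5 set bits of 422 can independently be on or off in c.
count = 2^5 = 32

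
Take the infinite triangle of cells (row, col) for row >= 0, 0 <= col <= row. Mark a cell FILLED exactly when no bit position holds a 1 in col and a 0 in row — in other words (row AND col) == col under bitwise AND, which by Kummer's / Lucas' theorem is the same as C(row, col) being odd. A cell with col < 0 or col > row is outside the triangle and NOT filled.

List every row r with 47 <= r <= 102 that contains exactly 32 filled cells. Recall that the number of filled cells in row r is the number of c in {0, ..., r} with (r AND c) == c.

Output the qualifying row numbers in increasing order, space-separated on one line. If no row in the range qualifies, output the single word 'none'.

Row r has 2^popcount(r) filled cells, so we need popcount(r) = log2(32) = 5.
Scan r = 47..102 and keep those with exactly 5 one-bits:
r=47=101111 popcount=5 -> KEEP
r=48=110000 popcount=2 -> skip
r=49=110001 popcount=3 -> skip
r=50=110010 popcount=3 -> skip
r=51=110011 popcount=4 -> skip
r=52=110100 popcount=3 -> skip
r=53=110101 popcount=4 -> skip
r=54=110110 popcount=4 -> skip
r=55=110111 popcount=5 -> KEEP
r=56=111000 popcount=3 -> skip
r=57=111001 popcount=4 -> skip
r=58=111010 popcount=4 -> skip
r=59=111011 popcount=5 -> KEEP
r=60=111100 popcount=4 -> skip
r=61=111101 popcount=5 -> KEEP
r=62=111110 popcount=5 -> KEEP
r=63=111111 popcount=6 -> skip
r=64=1000000 popcount=1 -> skip
r=65=1000001 popcount=2 -> skip
r=66=1000010 popcount=2 -> skip
r=67=1000011 popcount=3 -> skip
r=68=1000100 popcount=2 -> skip
r=69=1000101 popcount=3 -> skip
r=70=1000110 popcount=3 -> skip
r=71=1000111 popcount=4 -> skip
r=72=1001000 popcount=2 -> skip
r=73=1001001 popcount=3 -> skip
r=74=1001010 popcount=3 -> skip
r=75=1001011 popcount=4 -> skip
r=76=1001100 popcount=3 -> skip
r=77=1001101 popcount=4 -> skip
r=78=1001110 popcount=4 -> skip
r=79=1001111 popcount=5 -> KEEP
r=80=1010000 popcount=2 -> skip
r=81=1010001 popcount=3 -> skip
r=82=1010010 popcount=3 -> skip
r=83=1010011 popcount=4 -> skip
r=84=1010100 popcount=3 -> skip
r=85=1010101 popcount=4 -> skip
r=86=1010110 popcount=4 -> skip
r=87=1010111 popcount=5 -> KEEP
r=88=1011000 popcount=3 -> skip
r=89=1011001 popcount=4 -> skip
r=90=1011010 popcount=4 -> skip
r=91=1011011 popcount=5 -> KEEP
r=92=1011100 popcount=4 -> skip
r=93=1011101 popcount=5 -> KEEP
r=94=1011110 popcount=5 -> KEEP
r=95=1011111 popcount=6 -> skip
r=96=1100000 popcount=2 -> skip
r=97=1100001 popcount=3 -> skip
r=98=1100010 popcount=3 -> skip
r=99=1100011 popcount=4 -> skip
r=100=1100100 popcount=3 -> skip
r=101=1100101 popcount=4 -> skip
r=102=1100110 popcount=4 -> skip
Kept rows: 47 55 59 61 62 79 87 91 93 94

Answer: 47 55 59 61 62 79 87 91 93 94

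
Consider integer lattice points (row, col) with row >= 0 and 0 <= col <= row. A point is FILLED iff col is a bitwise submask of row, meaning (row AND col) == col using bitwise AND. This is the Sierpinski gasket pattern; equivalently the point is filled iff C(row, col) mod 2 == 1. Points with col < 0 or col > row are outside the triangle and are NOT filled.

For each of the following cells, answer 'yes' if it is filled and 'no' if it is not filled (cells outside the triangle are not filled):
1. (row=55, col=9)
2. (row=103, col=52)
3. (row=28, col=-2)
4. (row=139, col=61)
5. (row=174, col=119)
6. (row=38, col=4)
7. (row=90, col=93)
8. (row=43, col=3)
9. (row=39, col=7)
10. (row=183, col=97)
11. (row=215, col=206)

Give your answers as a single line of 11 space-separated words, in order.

(55,9): row=0b110111, col=0b1001, row AND col = 0b1 = 1; 1 != 9 -> empty
(103,52): row=0b1100111, col=0b110100, row AND col = 0b100100 = 36; 36 != 52 -> empty
(28,-2): col outside [0, 28] -> not filled
(139,61): row=0b10001011, col=0b111101, row AND col = 0b1001 = 9; 9 != 61 -> empty
(174,119): row=0b10101110, col=0b1110111, row AND col = 0b100110 = 38; 38 != 119 -> empty
(38,4): row=0b100110, col=0b100, row AND col = 0b100 = 4; 4 == 4 -> filled
(90,93): col outside [0, 90] -> not filled
(43,3): row=0b101011, col=0b11, row AND col = 0b11 = 3; 3 == 3 -> filled
(39,7): row=0b100111, col=0b111, row AND col = 0b111 = 7; 7 == 7 -> filled
(183,97): row=0b10110111, col=0b1100001, row AND col = 0b100001 = 33; 33 != 97 -> empty
(215,206): row=0b11010111, col=0b11001110, row AND col = 0b11000110 = 198; 198 != 206 -> empty

Answer: no no no no no yes no yes yes no no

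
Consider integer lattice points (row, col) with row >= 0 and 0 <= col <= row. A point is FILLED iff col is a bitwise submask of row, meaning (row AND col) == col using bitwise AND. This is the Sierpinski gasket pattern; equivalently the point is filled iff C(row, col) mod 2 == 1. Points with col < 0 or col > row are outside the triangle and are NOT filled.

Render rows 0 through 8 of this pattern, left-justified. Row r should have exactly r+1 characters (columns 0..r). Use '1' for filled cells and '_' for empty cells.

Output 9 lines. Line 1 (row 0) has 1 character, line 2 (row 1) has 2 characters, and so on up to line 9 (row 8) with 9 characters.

r0=0: 1
r1=1: 11
r2=10: 1_1
r3=11: 1111
r4=100: 1___1
r5=101: 11__11
r6=110: 1_1_1_1
r7=111: 11111111
r8=1000: 1_______1

Answer: 1
11
1_1
1111
1___1
11__11
1_1_1_1
11111111
1_______1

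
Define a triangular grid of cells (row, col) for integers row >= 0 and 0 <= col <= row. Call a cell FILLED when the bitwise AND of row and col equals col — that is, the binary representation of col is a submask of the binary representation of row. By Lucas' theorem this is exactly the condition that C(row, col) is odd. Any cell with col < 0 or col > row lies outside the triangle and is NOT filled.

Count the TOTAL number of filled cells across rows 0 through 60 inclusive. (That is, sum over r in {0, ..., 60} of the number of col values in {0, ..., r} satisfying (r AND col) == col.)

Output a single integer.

Answer: 601

Derivation:
r0=0 pc0: +1 =1
r1=1 pc1: +2 =3
r2=10 pc1: +2 =5
r3=11 pc2: +4 =9
r4=100 pc1: +2 =11
r5=101 pc2: +4 =15
r6=110 pc2: +4 =19
r7=111 pc3: +8 =27
r8=1000 pc1: +2 =29
r9=1001 pc2: +4 =33
r10=1010 pc2: +4 =37
r11=1011 pc3: +8 =45
r12=1100 pc2: +4 =49
r13=1101 pc3: +8 =57
r14=1110 pc3: +8 =65
r15=1111 pc4: +16 =81
r16=10000 pc1: +2 =83
r17=10001 pc2: +4 =87
r18=10010 pc2: +4 =91
r19=10011 pc3: +8 =99
r20=10100 pc2: +4 =103
r21=10101 pc3: +8 =111
r22=10110 pc3: +8 =119
r23=10111 pc4: +16 =135
r24=11000 pc2: +4 =139
r25=11001 pc3: +8 =147
r26=11010 pc3: +8 =155
r27=11011 pc4: +16 =171
r28=11100 pc3: +8 =179
r29=11101 pc4: +16 =195
r30=11110 pc4: +16 =211
r31=11111 pc5: +32 =243
r32=100000 pc1: +2 =245
r33=100001 pc2: +4 =249
r34=100010 pc2: +4 =253
r35=100011 pc3: +8 =261
r36=100100 pc2: +4 =265
r37=100101 pc3: +8 =273
r38=100110 pc3: +8 =281
r39=100111 pc4: +16 =297
r40=101000 pc2: +4 =301
r41=101001 pc3: +8 =309
r42=101010 pc3: +8 =317
r43=101011 pc4: +16 =333
r44=101100 pc3: +8 =341
r45=101101 pc4: +16 =357
r46=101110 pc4: +16 =373
r47=101111 pc5: +32 =405
r48=110000 pc2: +4 =409
r49=110001 pc3: +8 =417
r50=110010 pc3: +8 =425
r51=110011 pc4: +16 =441
r52=110100 pc3: +8 =449
r53=110101 pc4: +16 =465
r54=110110 pc4: +16 =481
r55=110111 pc5: +32 =513
r56=111000 pc3: +8 =521
r57=111001 pc4: +16 =537
r58=111010 pc4: +16 =553
r59=111011 pc5: +32 =585
r60=111100 pc4: +16 =601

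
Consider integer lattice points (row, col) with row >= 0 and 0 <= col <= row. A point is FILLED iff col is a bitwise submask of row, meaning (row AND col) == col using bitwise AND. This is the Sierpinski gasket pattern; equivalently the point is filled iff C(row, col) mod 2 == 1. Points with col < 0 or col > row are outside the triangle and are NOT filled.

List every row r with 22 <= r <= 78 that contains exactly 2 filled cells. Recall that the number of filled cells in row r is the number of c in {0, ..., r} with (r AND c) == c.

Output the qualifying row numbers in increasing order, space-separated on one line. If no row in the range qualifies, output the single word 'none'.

Answer: 32 64

Derivation:
Row r has 2^popcount(r) filled cells, so we need popcount(r) = log2(2) = 1.
Scan r = 22..78 and keep those with exactly 1 one-bits:
r=22=10110 popcount=3 -> skip
r=23=10111 popcount=4 -> skip
r=24=11000 popcount=2 -> skip
r=25=11001 popcount=3 -> skip
r=26=11010 popcount=3 -> skip
r=27=11011 popcount=4 -> skip
r=28=11100 popcount=3 -> skip
r=29=11101 popcount=4 -> skip
r=30=11110 popcount=4 -> skip
r=31=11111 popcount=5 -> skip
r=32=100000 popcount=1 -> KEEP
r=33=100001 popcount=2 -> skip
r=34=100010 popcount=2 -> skip
r=35=100011 popcount=3 -> skip
r=36=100100 popcount=2 -> skip
r=37=100101 popcount=3 -> skip
r=38=100110 popcount=3 -> skip
r=39=100111 popcount=4 -> skip
r=40=101000 popcount=2 -> skip
r=41=101001 popcount=3 -> skip
r=42=101010 popcount=3 -> skip
r=43=101011 popcount=4 -> skip
r=44=101100 popcount=3 -> skip
r=45=101101 popcount=4 -> skip
r=46=101110 popcount=4 -> skip
r=47=101111 popcount=5 -> skip
r=48=110000 popcount=2 -> skip
r=49=110001 popcount=3 -> skip
r=50=110010 popcount=3 -> skip
r=51=110011 popcount=4 -> skip
r=52=110100 popcount=3 -> skip
r=53=110101 popcount=4 -> skip
r=54=110110 popcount=4 -> skip
r=55=110111 popcount=5 -> skip
r=56=111000 popcount=3 -> skip
r=57=111001 popcount=4 -> skip
r=58=111010 popcount=4 -> skip
r=59=111011 popcount=5 -> skip
r=60=111100 popcount=4 -> skip
r=61=111101 popcount=5 -> skip
r=62=111110 popcount=5 -> skip
r=63=111111 popcount=6 -> skip
r=64=1000000 popcount=1 -> KEEP
r=65=1000001 popcount=2 -> skip
r=66=1000010 popcount=2 -> skip
r=67=1000011 popcount=3 -> skip
r=68=1000100 popcount=2 -> skip
r=69=1000101 popcount=3 -> skip
r=70=1000110 popcount=3 -> skip
r=71=1000111 popcount=4 -> skip
r=72=1001000 popcount=2 -> skip
r=73=1001001 popcount=3 -> skip
r=74=1001010 popcount=3 -> skip
r=75=1001011 popcount=4 -> skip
r=76=1001100 popcount=3 -> skip
r=77=1001101 popcount=4 -> skip
r=78=1001110 popcount=4 -> skip
Kept rows: 32 64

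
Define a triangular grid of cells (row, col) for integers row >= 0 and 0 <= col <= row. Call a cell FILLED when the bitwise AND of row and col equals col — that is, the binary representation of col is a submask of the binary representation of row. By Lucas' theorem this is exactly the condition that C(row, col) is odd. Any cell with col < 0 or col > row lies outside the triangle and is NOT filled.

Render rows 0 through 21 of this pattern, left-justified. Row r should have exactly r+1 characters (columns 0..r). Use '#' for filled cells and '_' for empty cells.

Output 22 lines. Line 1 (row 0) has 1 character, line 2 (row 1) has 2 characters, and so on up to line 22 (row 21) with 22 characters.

Answer: #
##
#_#
####
#___#
##__##
#_#_#_#
########
#_______#
##______##
#_#_____#_#
####____####
#___#___#___#
##__##__##__##
#_#_#_#_#_#_#_#
################
#_______________#
##______________##
#_#_____________#_#
####____________####
#___#___________#___#
##__##__________##__##

Derivation:
r0=0: #
r1=1: ##
r2=10: #_#
r3=11: ####
r4=100: #___#
r5=101: ##__##
r6=110: #_#_#_#
r7=111: ########
r8=1000: #_______#
r9=1001: ##______##
r10=1010: #_#_____#_#
r11=1011: ####____####
r12=1100: #___#___#___#
r13=1101: ##__##__##__##
r14=1110: #_#_#_#_#_#_#_#
r15=1111: ################
r16=10000: #_______________#
r17=10001: ##______________##
r18=10010: #_#_____________#_#
r19=10011: ####____________####
r20=10100: #___#___________#___#
r21=10101: ##__##__________##__##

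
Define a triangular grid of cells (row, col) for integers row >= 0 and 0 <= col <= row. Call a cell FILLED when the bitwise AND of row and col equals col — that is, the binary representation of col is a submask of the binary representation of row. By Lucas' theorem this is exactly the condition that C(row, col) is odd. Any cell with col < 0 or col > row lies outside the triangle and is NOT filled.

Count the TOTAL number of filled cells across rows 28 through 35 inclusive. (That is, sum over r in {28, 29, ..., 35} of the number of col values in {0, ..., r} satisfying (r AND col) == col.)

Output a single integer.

Answer: 90

Derivation:
r28=11100 pc3: +8 =8
r29=11101 pc4: +16 =24
r30=11110 pc4: +16 =40
r31=11111 pc5: +32 =72
r32=100000 pc1: +2 =74
r33=100001 pc2: +4 =78
r34=100010 pc2: +4 =82
r35=100011 pc3: +8 =90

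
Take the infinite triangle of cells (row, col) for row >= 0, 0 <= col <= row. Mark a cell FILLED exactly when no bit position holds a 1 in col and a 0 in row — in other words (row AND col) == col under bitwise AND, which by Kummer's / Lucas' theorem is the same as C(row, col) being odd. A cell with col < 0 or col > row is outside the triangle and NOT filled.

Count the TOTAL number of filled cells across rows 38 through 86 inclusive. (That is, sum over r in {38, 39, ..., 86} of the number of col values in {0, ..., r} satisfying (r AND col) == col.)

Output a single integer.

r38=100110 pc3: +8 =8
r39=100111 pc4: +16 =24
r40=101000 pc2: +4 =28
r41=101001 pc3: +8 =36
r42=101010 pc3: +8 =44
r43=101011 pc4: +16 =60
r44=101100 pc3: +8 =68
r45=101101 pc4: +16 =84
r46=101110 pc4: +16 =100
r47=101111 pc5: +32 =132
r48=110000 pc2: +4 =136
r49=110001 pc3: +8 =144
r50=110010 pc3: +8 =152
r51=110011 pc4: +16 =168
r52=110100 pc3: +8 =176
r53=110101 pc4: +16 =192
r54=110110 pc4: +16 =208
r55=110111 pc5: +32 =240
r56=111000 pc3: +8 =248
r57=111001 pc4: +16 =264
r58=111010 pc4: +16 =280
r59=111011 pc5: +32 =312
r60=111100 pc4: +16 =328
r61=111101 pc5: +32 =360
r62=111110 pc5: +32 =392
r63=111111 pc6: +64 =456
r64=1000000 pc1: +2 =458
r65=1000001 pc2: +4 =462
r66=1000010 pc2: +4 =466
r67=1000011 pc3: +8 =474
r68=1000100 pc2: +4 =478
r69=1000101 pc3: +8 =486
r70=1000110 pc3: +8 =494
r71=1000111 pc4: +16 =510
r72=1001000 pc2: +4 =514
r73=1001001 pc3: +8 =522
r74=1001010 pc3: +8 =530
r75=1001011 pc4: +16 =546
r76=1001100 pc3: +8 =554
r77=1001101 pc4: +16 =570
r78=1001110 pc4: +16 =586
r79=1001111 pc5: +32 =618
r80=1010000 pc2: +4 =622
r81=1010001 pc3: +8 =630
r82=1010010 pc3: +8 =638
r83=1010011 pc4: +16 =654
r84=1010100 pc3: +8 =662
r85=1010101 pc4: +16 =678
r86=1010110 pc4: +16 =694

Answer: 694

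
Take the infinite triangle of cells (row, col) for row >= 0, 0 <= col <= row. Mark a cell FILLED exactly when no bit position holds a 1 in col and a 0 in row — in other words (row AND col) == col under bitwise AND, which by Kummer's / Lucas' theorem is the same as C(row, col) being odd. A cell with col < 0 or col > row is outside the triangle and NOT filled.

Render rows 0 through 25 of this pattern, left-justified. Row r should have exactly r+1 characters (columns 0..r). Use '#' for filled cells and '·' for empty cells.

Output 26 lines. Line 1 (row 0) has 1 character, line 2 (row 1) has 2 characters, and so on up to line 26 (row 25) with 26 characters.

r0=0: #
r1=1: ##
r2=10: #·#
r3=11: ####
r4=100: #···#
r5=101: ##··##
r6=110: #·#·#·#
r7=111: ########
r8=1000: #·······#
r9=1001: ##······##
r10=1010: #·#·····#·#
r11=1011: ####····####
r12=1100: #···#···#···#
r13=1101: ##··##··##··##
r14=1110: #·#·#·#·#·#·#·#
r15=1111: ################
r16=10000: #···············#
r17=10001: ##··············##
r18=10010: #·#·············#·#
r19=10011: ####············####
r20=10100: #···#···········#···#
r21=10101: ##··##··········##··##
r22=10110: #·#·#·#·········#·#·#·#
r23=10111: ########········########
r24=11000: #·······#·······#·······#
r25=11001: ##······##······##······##

Answer: #
##
#·#
####
#···#
##··##
#·#·#·#
########
#·······#
##······##
#·#·····#·#
####····####
#···#···#···#
##··##··##··##
#·#·#·#·#·#·#·#
################
#···············#
##··············##
#·#·············#·#
####············####
#···#···········#···#
##··##··········##··##
#·#·#·#·········#·#·#·#
########········########
#·······#·······#·······#
##······##······##······##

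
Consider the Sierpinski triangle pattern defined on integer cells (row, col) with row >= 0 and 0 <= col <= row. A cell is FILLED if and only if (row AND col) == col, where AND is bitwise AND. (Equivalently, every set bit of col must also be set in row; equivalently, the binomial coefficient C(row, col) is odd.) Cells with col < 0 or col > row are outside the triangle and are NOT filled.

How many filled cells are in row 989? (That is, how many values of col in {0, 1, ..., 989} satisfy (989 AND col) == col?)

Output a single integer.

989 in binary = 1111011101
popcount(989) = number of 1-bits in 1111011101 = 8
A col c satisfies (989 AND c) == c iff every set bit of c is also set in 989; each of the 8 set bits of 989 can independently be on or off in c.
count = 2^8 = 256

Answer: 256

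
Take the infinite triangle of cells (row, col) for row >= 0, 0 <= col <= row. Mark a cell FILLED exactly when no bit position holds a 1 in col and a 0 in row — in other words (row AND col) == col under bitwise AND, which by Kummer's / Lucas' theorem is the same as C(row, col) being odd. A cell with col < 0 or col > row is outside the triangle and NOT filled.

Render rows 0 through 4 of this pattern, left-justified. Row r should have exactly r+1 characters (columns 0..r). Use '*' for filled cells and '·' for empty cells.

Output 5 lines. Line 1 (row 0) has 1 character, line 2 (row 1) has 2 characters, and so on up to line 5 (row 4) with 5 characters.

r0=0: *
r1=1: **
r2=10: *·*
r3=11: ****
r4=100: *···*

Answer: *
**
*·*
****
*···*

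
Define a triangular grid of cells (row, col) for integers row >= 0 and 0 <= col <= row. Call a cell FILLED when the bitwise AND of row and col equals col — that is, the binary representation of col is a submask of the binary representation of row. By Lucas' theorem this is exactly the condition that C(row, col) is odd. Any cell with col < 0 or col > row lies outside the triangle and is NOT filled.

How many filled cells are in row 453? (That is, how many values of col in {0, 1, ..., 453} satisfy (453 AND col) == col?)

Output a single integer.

Answer: 32

Derivation:
453 in binary = 111000101
popcount(453) = number of 1-bits in 111000101 = 5
A col c satisfies (453 AND c) == c iff every set bit of c is also set in 453; each of the 5 set bits of 453 can independently be on or off in c.
count = 2^5 = 32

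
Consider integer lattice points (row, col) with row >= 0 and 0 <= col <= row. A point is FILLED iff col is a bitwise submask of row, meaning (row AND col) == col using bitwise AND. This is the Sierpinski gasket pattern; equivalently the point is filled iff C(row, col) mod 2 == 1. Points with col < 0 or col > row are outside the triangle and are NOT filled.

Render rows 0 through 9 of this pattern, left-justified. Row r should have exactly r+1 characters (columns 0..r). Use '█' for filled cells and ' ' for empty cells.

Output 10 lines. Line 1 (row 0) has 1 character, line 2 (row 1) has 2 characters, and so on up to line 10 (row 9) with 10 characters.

Answer: █
██
█ █
████
█   █
██  ██
█ █ █ █
████████
█       █
██      ██

Derivation:
r0=0: █
r1=1: ██
r2=10: █ █
r3=11: ████
r4=100: █   █
r5=101: ██  ██
r6=110: █ █ █ █
r7=111: ████████
r8=1000: █       █
r9=1001: ██      ██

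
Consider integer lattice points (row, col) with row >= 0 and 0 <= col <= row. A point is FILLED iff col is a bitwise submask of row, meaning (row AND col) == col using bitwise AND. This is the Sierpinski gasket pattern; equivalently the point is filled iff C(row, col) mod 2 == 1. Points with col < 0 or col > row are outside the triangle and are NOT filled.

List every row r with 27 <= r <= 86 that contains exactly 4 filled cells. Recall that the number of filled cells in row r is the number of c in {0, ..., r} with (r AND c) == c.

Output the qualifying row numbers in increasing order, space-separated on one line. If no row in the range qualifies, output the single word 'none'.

Row r has 2^popcount(r) filled cells, so we need popcount(r) = log2(4) = 2.
Scan r = 27..86 and keep those with exactly 2 one-bits:
r=27=11011 popcount=4 -> skip
r=28=11100 popcount=3 -> skip
r=29=11101 popcount=4 -> skip
r=30=11110 popcount=4 -> skip
r=31=11111 popcount=5 -> skip
r=32=100000 popcount=1 -> skip
r=33=100001 popcount=2 -> KEEP
r=34=100010 popcount=2 -> KEEP
r=35=100011 popcount=3 -> skip
r=36=100100 popcount=2 -> KEEP
r=37=100101 popcount=3 -> skip
r=38=100110 popcount=3 -> skip
r=39=100111 popcount=4 -> skip
r=40=101000 popcount=2 -> KEEP
r=41=101001 popcount=3 -> skip
r=42=101010 popcount=3 -> skip
r=43=101011 popcount=4 -> skip
r=44=101100 popcount=3 -> skip
r=45=101101 popcount=4 -> skip
r=46=101110 popcount=4 -> skip
r=47=101111 popcount=5 -> skip
r=48=110000 popcount=2 -> KEEP
r=49=110001 popcount=3 -> skip
r=50=110010 popcount=3 -> skip
r=51=110011 popcount=4 -> skip
r=52=110100 popcount=3 -> skip
r=53=110101 popcount=4 -> skip
r=54=110110 popcount=4 -> skip
r=55=110111 popcount=5 -> skip
r=56=111000 popcount=3 -> skip
r=57=111001 popcount=4 -> skip
r=58=111010 popcount=4 -> skip
r=59=111011 popcount=5 -> skip
r=60=111100 popcount=4 -> skip
r=61=111101 popcount=5 -> skip
r=62=111110 popcount=5 -> skip
r=63=111111 popcount=6 -> skip
r=64=1000000 popcount=1 -> skip
r=65=1000001 popcount=2 -> KEEP
r=66=1000010 popcount=2 -> KEEP
r=67=1000011 popcount=3 -> skip
r=68=1000100 popcount=2 -> KEEP
r=69=1000101 popcount=3 -> skip
r=70=1000110 popcount=3 -> skip
r=71=1000111 popcount=4 -> skip
r=72=1001000 popcount=2 -> KEEP
r=73=1001001 popcount=3 -> skip
r=74=1001010 popcount=3 -> skip
r=75=1001011 popcount=4 -> skip
r=76=1001100 popcount=3 -> skip
r=77=1001101 popcount=4 -> skip
r=78=1001110 popcount=4 -> skip
r=79=1001111 popcount=5 -> skip
r=80=1010000 popcount=2 -> KEEP
r=81=1010001 popcount=3 -> skip
r=82=1010010 popcount=3 -> skip
r=83=1010011 popcount=4 -> skip
r=84=1010100 popcount=3 -> skip
r=85=1010101 popcount=4 -> skip
r=86=1010110 popcount=4 -> skip
Kept rows: 33 34 36 40 48 65 66 68 72 80

Answer: 33 34 36 40 48 65 66 68 72 80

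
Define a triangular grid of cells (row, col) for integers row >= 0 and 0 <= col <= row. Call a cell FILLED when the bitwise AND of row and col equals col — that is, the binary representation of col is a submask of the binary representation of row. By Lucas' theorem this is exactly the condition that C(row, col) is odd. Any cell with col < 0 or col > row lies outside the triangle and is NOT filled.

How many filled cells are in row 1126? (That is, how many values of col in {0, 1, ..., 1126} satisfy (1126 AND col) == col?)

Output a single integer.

Answer: 32

Derivation:
1126 in binary = 10001100110
popcount(1126) = number of 1-bits in 10001100110 = 5
A col c satisfies (1126 AND c) == c iff every set bit of c is also set in 1126; each of the 5 set bits of 1126 can independently be on or off in c.
count = 2^5 = 32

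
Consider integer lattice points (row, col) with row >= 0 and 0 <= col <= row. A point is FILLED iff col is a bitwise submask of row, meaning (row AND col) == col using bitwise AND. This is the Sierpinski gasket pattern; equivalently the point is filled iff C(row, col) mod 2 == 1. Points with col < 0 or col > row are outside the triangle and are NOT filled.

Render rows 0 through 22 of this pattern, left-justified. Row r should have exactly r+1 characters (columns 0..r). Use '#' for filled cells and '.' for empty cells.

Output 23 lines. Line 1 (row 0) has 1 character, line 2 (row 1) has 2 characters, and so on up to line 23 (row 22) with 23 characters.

Answer: #
##
#.#
####
#...#
##..##
#.#.#.#
########
#.......#
##......##
#.#.....#.#
####....####
#...#...#...#
##..##..##..##
#.#.#.#.#.#.#.#
################
#...............#
##..............##
#.#.............#.#
####............####
#...#...........#...#
##..##..........##..##
#.#.#.#.........#.#.#.#

Derivation:
r0=0: #
r1=1: ##
r2=10: #.#
r3=11: ####
r4=100: #...#
r5=101: ##..##
r6=110: #.#.#.#
r7=111: ########
r8=1000: #.......#
r9=1001: ##......##
r10=1010: #.#.....#.#
r11=1011: ####....####
r12=1100: #...#...#...#
r13=1101: ##..##..##..##
r14=1110: #.#.#.#.#.#.#.#
r15=1111: ################
r16=10000: #...............#
r17=10001: ##..............##
r18=10010: #.#.............#.#
r19=10011: ####............####
r20=10100: #...#...........#...#
r21=10101: ##..##..........##..##
r22=10110: #.#.#.#.........#.#.#.#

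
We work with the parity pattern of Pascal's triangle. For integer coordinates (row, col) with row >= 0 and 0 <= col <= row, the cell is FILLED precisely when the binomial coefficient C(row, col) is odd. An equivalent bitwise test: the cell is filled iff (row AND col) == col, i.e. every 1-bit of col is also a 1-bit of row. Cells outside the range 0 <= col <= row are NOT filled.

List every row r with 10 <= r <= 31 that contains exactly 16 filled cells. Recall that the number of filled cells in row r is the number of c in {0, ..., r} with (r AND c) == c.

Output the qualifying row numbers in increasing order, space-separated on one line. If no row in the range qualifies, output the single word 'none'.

Row r has 2^popcount(r) filled cells, so we need popcount(r) = log2(16) = 4.
Scan r = 10..31 and keep those with exactly 4 one-bits:
r=10=1010 popcount=2 -> skip
r=11=1011 popcount=3 -> skip
r=12=1100 popcount=2 -> skip
r=13=1101 popcount=3 -> skip
r=14=1110 popcount=3 -> skip
r=15=1111 popcount=4 -> KEEP
r=16=10000 popcount=1 -> skip
r=17=10001 popcount=2 -> skip
r=18=10010 popcount=2 -> skip
r=19=10011 popcount=3 -> skip
r=20=10100 popcount=2 -> skip
r=21=10101 popcount=3 -> skip
r=22=10110 popcount=3 -> skip
r=23=10111 popcount=4 -> KEEP
r=24=11000 popcount=2 -> skip
r=25=11001 popcount=3 -> skip
r=26=11010 popcount=3 -> skip
r=27=11011 popcount=4 -> KEEP
r=28=11100 popcount=3 -> skip
r=29=11101 popcount=4 -> KEEP
r=30=11110 popcount=4 -> KEEP
r=31=11111 popcount=5 -> skip
Kept rows: 15 23 27 29 30

Answer: 15 23 27 29 30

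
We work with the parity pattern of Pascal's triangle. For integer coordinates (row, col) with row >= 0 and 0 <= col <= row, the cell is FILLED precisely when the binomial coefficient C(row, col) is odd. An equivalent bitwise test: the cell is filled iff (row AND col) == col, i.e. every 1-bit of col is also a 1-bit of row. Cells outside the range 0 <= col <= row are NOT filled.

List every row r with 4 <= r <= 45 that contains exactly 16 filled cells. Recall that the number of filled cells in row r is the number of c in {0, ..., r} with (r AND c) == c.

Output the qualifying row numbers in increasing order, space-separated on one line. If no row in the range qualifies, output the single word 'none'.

Answer: 15 23 27 29 30 39 43 45

Derivation:
Row r has 2^popcount(r) filled cells, so we need popcount(r) = log2(16) = 4.
Scan r = 4..45 and keep those with exactly 4 one-bits:
r=4=100 popcount=1 -> skip
r=5=101 popcount=2 -> skip
r=6=110 popcount=2 -> skip
r=7=111 popcount=3 -> skip
r=8=1000 popcount=1 -> skip
r=9=1001 popcount=2 -> skip
r=10=1010 popcount=2 -> skip
r=11=1011 popcount=3 -> skip
r=12=1100 popcount=2 -> skip
r=13=1101 popcount=3 -> skip
r=14=1110 popcount=3 -> skip
r=15=1111 popcount=4 -> KEEP
r=16=10000 popcount=1 -> skip
r=17=10001 popcount=2 -> skip
r=18=10010 popcount=2 -> skip
r=19=10011 popcount=3 -> skip
r=20=10100 popcount=2 -> skip
r=21=10101 popcount=3 -> skip
r=22=10110 popcount=3 -> skip
r=23=10111 popcount=4 -> KEEP
r=24=11000 popcount=2 -> skip
r=25=11001 popcount=3 -> skip
r=26=11010 popcount=3 -> skip
r=27=11011 popcount=4 -> KEEP
r=28=11100 popcount=3 -> skip
r=29=11101 popcount=4 -> KEEP
r=30=11110 popcount=4 -> KEEP
r=31=11111 popcount=5 -> skip
r=32=100000 popcount=1 -> skip
r=33=100001 popcount=2 -> skip
r=34=100010 popcount=2 -> skip
r=35=100011 popcount=3 -> skip
r=36=100100 popcount=2 -> skip
r=37=100101 popcount=3 -> skip
r=38=100110 popcount=3 -> skip
r=39=100111 popcount=4 -> KEEP
r=40=101000 popcount=2 -> skip
r=41=101001 popcount=3 -> skip
r=42=101010 popcount=3 -> skip
r=43=101011 popcount=4 -> KEEP
r=44=101100 popcount=3 -> skip
r=45=101101 popcount=4 -> KEEP
Kept rows: 15 23 27 29 30 39 43 45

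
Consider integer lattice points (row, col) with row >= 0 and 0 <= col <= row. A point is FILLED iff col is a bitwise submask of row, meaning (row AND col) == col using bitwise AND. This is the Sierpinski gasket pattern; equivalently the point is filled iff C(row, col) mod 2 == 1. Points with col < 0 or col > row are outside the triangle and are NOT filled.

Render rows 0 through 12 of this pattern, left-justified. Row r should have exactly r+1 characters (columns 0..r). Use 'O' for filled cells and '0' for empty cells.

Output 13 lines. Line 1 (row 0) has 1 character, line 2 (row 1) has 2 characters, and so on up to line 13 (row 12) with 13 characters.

r0=0: O
r1=1: OO
r2=10: O0O
r3=11: OOOO
r4=100: O000O
r5=101: OO00OO
r6=110: O0O0O0O
r7=111: OOOOOOOO
r8=1000: O0000000O
r9=1001: OO000000OO
r10=1010: O0O00000O0O
r11=1011: OOOO0000OOOO
r12=1100: O000O000O000O

Answer: O
OO
O0O
OOOO
O000O
OO00OO
O0O0O0O
OOOOOOOO
O0000000O
OO000000OO
O0O00000O0O
OOOO0000OOOO
O000O000O000O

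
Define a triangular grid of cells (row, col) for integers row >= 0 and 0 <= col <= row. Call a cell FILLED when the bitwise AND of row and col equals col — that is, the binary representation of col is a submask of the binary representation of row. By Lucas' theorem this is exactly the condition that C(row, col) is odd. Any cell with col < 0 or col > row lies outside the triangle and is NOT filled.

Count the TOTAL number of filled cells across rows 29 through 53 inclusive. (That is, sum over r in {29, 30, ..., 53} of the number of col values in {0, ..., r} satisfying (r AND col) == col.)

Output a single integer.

Answer: 286

Derivation:
r29=11101 pc4: +16 =16
r30=11110 pc4: +16 =32
r31=11111 pc5: +32 =64
r32=100000 pc1: +2 =66
r33=100001 pc2: +4 =70
r34=100010 pc2: +4 =74
r35=100011 pc3: +8 =82
r36=100100 pc2: +4 =86
r37=100101 pc3: +8 =94
r38=100110 pc3: +8 =102
r39=100111 pc4: +16 =118
r40=101000 pc2: +4 =122
r41=101001 pc3: +8 =130
r42=101010 pc3: +8 =138
r43=101011 pc4: +16 =154
r44=101100 pc3: +8 =162
r45=101101 pc4: +16 =178
r46=101110 pc4: +16 =194
r47=101111 pc5: +32 =226
r48=110000 pc2: +4 =230
r49=110001 pc3: +8 =238
r50=110010 pc3: +8 =246
r51=110011 pc4: +16 =262
r52=110100 pc3: +8 =270
r53=110101 pc4: +16 =286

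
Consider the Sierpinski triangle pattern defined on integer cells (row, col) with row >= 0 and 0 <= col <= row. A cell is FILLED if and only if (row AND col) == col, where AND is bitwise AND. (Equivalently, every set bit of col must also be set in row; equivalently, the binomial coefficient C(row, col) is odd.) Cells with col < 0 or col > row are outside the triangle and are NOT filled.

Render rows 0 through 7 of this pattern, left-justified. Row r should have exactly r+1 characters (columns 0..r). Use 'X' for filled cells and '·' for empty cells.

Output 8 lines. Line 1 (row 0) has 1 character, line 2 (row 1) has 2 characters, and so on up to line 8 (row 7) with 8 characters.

r0=0: X
r1=1: XX
r2=10: X·X
r3=11: XXXX
r4=100: X···X
r5=101: XX··XX
r6=110: X·X·X·X
r7=111: XXXXXXXX

Answer: X
XX
X·X
XXXX
X···X
XX··XX
X·X·X·X
XXXXXXXX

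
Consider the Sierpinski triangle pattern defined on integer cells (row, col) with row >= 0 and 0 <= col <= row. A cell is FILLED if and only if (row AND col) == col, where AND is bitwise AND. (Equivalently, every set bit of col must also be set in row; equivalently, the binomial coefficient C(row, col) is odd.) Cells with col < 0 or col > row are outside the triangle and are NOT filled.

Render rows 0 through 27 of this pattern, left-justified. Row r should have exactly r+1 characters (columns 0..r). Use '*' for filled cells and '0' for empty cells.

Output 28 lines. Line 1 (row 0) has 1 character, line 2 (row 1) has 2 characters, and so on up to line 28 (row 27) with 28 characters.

r0=0: *
r1=1: **
r2=10: *0*
r3=11: ****
r4=100: *000*
r5=101: **00**
r6=110: *0*0*0*
r7=111: ********
r8=1000: *0000000*
r9=1001: **000000**
r10=1010: *0*00000*0*
r11=1011: ****0000****
r12=1100: *000*000*000*
r13=1101: **00**00**00**
r14=1110: *0*0*0*0*0*0*0*
r15=1111: ****************
r16=10000: *000000000000000*
r17=10001: **00000000000000**
r18=10010: *0*0000000000000*0*
r19=10011: ****000000000000****
r20=10100: *000*00000000000*000*
r21=10101: **00**0000000000**00**
r22=10110: *0*0*0*000000000*0*0*0*
r23=10111: ********00000000********
r24=11000: *0000000*0000000*0000000*
r25=11001: **000000**000000**000000**
r26=11010: *0*00000*0*00000*0*00000*0*
r27=11011: ****0000****0000****0000****

Answer: *
**
*0*
****
*000*
**00**
*0*0*0*
********
*0000000*
**000000**
*0*00000*0*
****0000****
*000*000*000*
**00**00**00**
*0*0*0*0*0*0*0*
****************
*000000000000000*
**00000000000000**
*0*0000000000000*0*
****000000000000****
*000*00000000000*000*
**00**0000000000**00**
*0*0*0*000000000*0*0*0*
********00000000********
*0000000*0000000*0000000*
**000000**000000**000000**
*0*00000*0*00000*0*00000*0*
****0000****0000****0000****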